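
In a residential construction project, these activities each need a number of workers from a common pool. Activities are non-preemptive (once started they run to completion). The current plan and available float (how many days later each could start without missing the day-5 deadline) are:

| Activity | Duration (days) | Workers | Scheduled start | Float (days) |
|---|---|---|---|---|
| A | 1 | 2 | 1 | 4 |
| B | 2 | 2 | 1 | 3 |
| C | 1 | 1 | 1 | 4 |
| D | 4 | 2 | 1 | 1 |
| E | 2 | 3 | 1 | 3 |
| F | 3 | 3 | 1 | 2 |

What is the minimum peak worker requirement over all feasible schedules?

7

Early-start (A@1, B@1, C@1, D@1, E@1, F@1) gives peak 13: d1:13  d2:10  d3:5  d4:2  d5:0.
Shift C→3, D→2, F→3.
Schedule A@1, B@1, C@3, D@2, E@1, F@3: d1:7  d2:7  d3:6  d4:5  d5:5 — peak 7.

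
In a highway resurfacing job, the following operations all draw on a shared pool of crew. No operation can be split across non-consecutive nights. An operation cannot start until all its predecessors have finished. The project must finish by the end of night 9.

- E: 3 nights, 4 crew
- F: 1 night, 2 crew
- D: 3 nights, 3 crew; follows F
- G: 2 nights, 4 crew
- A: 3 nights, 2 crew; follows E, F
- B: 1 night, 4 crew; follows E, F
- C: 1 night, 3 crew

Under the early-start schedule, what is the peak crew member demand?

13

Early-start schedule: E@1, F@1, D@2, G@1, A@4, B@4, C@1.
Load per night: night 1: 13, night 2: 11, night 3: 7, night 4: 9, night 5: 2, night 6: 2, night 7: 0, night 8: 0, night 9: 0.
Peak is 13.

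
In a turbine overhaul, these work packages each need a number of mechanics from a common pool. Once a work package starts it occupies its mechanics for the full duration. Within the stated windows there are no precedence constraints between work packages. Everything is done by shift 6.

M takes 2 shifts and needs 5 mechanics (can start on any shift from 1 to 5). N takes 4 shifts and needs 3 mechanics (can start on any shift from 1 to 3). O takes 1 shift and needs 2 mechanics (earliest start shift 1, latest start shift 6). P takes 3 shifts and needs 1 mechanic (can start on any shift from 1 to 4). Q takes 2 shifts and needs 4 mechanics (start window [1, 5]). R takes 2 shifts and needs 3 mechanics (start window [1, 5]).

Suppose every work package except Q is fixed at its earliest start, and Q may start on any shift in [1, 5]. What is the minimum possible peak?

Q@1: s1:18  s2:16  s3:4  s4:3  s5:0  s6:0 → peak 18
Q@2: s1:14  s2:16  s3:8  s4:3  s5:0  s6:0 → peak 16
Q@3: s1:14  s2:12  s3:8  s4:7  s5:0  s6:0 → peak 14
Q@4: s1:14  s2:12  s3:4  s4:7  s5:4  s6:0 → peak 14
Q@5: s1:14  s2:12  s3:4  s4:3  s5:4  s6:4 → peak 14
Best is Q@3, peak 14.

14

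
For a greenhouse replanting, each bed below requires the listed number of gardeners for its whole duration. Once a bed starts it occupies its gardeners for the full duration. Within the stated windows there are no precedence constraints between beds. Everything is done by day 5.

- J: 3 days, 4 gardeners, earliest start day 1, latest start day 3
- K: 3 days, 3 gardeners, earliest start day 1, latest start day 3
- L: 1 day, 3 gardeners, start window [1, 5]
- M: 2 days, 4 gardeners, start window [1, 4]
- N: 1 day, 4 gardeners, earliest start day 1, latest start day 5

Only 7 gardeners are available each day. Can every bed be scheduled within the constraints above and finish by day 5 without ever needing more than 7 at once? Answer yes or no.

no

Total gardener-days = 36; over 5 days the average is 36/5 > 7, so some day must exceed 7.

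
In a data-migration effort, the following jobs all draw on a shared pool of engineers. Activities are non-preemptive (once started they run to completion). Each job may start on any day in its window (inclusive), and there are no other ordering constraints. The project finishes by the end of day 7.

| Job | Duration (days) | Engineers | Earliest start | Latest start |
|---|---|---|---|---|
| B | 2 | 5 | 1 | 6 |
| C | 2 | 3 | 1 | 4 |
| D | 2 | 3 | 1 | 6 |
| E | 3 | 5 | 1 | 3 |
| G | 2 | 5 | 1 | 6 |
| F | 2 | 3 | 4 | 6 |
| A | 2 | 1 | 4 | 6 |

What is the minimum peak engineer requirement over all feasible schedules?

Early-start (B@1, C@1, D@1, E@1, G@1, F@4, A@4) gives peak 21: d1:21  d2:21  d3:5  d4:4  d5:4  d6:0  d7:0.
Shift D→3, E→3, G→6, F→5.
Schedule B@1, C@1, D@3, E@3, G@6, F@5, A@4: d1:8  d2:8  d3:8  d4:9  d5:9  d6:8  d7:5 — peak 9.

9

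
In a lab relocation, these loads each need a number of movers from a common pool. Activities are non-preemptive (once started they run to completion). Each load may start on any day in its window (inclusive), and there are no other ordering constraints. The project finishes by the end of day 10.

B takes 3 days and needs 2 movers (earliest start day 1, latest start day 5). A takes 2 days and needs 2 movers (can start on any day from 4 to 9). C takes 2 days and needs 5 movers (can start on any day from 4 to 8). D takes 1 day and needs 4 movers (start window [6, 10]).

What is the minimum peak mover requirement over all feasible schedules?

Early-start (B@1, A@4, C@4, D@6) gives peak 7: d1:2  d2:2  d3:2  d4:7  d5:7  d6:4  d7:0  d8:0  d9:0  d10:0.
Shift C→6, D→8.
Schedule B@1, A@4, C@6, D@8: d1:2  d2:2  d3:2  d4:2  d5:2  d6:5  d7:5  d8:4  d9:0  d10:0 — peak 5.

5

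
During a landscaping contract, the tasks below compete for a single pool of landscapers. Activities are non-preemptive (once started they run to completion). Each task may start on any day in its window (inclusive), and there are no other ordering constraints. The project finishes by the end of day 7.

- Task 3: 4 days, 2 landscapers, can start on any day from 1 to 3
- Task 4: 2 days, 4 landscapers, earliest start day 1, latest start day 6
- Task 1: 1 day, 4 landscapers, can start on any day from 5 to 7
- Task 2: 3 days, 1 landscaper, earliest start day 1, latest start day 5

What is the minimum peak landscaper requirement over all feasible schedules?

Early-start (Task 3@1, Task 4@1, Task 1@5, Task 2@1) gives peak 7: d1:7  d2:7  d3:3  d4:2  d5:4  d6:0  d7:0.
Shift Task 4→5, Task 1→7.
Schedule Task 3@1, Task 4@5, Task 1@7, Task 2@1: d1:3  d2:3  d3:3  d4:2  d5:4  d6:4  d7:4 — peak 4.
Total landscaper-days = 23 over 7 days ⇒ peak ≥ ⌈23/7⌉ = 4, so 4 is optimal.

4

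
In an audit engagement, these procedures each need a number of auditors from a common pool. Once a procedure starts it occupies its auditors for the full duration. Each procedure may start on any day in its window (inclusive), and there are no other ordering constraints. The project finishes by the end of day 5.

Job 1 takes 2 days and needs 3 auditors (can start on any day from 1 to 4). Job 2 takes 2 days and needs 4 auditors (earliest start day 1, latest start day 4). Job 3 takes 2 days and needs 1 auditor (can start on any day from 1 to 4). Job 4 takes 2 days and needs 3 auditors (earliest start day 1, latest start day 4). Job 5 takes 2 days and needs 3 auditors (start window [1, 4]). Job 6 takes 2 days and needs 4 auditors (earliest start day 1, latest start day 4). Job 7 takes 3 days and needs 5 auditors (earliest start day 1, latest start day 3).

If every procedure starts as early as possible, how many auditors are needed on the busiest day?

23

Early-start schedule: Job 1@1, Job 2@1, Job 3@1, Job 4@1, Job 5@1, Job 6@1, Job 7@1.
Load per day: day 1: 23, day 2: 23, day 3: 5, day 4: 0, day 5: 0.
Peak is 23.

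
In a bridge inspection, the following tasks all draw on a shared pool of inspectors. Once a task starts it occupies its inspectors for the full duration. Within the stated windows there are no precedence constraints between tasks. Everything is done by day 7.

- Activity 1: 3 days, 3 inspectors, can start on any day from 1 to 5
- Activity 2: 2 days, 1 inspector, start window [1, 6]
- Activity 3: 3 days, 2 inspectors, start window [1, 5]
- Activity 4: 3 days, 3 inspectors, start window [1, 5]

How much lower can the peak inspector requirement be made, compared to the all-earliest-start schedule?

Early-start peak: d1:9  d2:9  d3:8  d4:0  d5:0  d6:0  d7:0 ⇒ 9.
Leveled (Activity 1@1, Activity 2@1, Activity 3@3, Activity 4@4): d1:4  d2:4  d3:5  d4:5  d5:5  d6:3  d7:0 ⇒ 5.
Reduction 9 − 5 = 4.

4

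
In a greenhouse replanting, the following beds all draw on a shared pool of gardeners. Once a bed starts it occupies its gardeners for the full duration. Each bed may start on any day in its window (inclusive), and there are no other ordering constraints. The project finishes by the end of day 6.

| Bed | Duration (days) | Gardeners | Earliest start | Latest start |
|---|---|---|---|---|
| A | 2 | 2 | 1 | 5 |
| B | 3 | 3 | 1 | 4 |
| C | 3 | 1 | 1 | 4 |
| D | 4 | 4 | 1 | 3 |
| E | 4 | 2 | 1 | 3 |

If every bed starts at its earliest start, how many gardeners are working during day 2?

12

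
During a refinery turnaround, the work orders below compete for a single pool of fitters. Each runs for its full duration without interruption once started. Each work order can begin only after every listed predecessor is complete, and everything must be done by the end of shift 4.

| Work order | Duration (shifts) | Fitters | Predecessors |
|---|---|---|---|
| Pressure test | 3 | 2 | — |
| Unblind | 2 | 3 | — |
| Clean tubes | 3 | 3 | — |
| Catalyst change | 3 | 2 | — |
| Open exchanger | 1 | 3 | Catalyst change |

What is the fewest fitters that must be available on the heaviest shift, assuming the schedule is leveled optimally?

Schedule Pressure test@1, Unblind@1, Clean tubes@1, Catalyst change@1, Open exchanger@4: s1:10  s2:10  s3:7  s4:3 — peak 10.
No arrangement of the 12 feasible schedules does better.

10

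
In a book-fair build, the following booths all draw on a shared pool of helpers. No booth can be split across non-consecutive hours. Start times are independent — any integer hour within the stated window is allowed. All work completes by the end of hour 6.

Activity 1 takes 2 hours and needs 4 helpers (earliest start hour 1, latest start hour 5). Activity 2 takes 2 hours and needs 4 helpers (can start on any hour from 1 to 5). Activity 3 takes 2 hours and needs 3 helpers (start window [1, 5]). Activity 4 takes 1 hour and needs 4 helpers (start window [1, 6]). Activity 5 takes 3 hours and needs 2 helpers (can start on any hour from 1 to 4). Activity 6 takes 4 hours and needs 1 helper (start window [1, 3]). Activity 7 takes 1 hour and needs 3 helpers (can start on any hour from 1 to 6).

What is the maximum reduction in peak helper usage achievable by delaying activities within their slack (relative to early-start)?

14

Early-start peak: h1:21  h2:14  h3:3  h4:1  h5:0  h6:0 ⇒ 21.
Leveled (Activity 1@1, Activity 2@3, Activity 3@1, Activity 4@5, Activity 5@3, Activity 6@3, Activity 7@6): h1:7  h2:7  h3:7  h4:7  h5:7  h6:4 ⇒ 7.
Reduction 21 − 7 = 14.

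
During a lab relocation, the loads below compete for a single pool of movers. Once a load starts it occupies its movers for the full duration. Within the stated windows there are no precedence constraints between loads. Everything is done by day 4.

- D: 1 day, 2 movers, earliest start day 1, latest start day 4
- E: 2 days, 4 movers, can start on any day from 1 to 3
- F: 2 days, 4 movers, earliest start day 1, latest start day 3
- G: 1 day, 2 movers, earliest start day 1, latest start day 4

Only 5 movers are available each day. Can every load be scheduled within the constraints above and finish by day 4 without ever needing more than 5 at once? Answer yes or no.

The minimum achievable peak is 6; 5 < 6, so no feasible schedule stays within the cap.

no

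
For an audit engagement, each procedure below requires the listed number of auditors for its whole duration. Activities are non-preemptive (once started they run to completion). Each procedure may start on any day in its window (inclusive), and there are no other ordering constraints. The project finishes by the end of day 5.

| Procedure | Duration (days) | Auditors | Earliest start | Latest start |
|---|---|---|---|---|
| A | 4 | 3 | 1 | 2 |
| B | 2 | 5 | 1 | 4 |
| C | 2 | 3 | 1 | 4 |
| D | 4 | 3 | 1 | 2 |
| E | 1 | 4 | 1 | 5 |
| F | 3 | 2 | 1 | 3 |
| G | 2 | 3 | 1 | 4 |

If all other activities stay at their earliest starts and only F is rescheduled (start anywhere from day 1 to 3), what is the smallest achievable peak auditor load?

F@1: d1:23  d2:19  d3:8  d4:6  d5:0 → peak 23
F@2: d1:21  d2:19  d3:8  d4:8  d5:0 → peak 21
F@3: d1:21  d2:17  d3:8  d4:8  d5:2 → peak 21
Best is F@2, peak 21.

21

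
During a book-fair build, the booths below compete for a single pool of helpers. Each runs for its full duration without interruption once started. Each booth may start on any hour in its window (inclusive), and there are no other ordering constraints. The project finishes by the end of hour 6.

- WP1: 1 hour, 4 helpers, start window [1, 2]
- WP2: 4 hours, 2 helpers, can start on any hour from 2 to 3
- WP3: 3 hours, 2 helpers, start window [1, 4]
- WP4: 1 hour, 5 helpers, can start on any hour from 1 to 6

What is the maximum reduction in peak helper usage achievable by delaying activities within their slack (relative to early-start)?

6

Early-start peak: h1:11  h2:4  h3:4  h4:2  h5:2  h6:0 ⇒ 11.
Leveled (WP1@1, WP2@2, WP3@2, WP4@6): h1:4  h2:4  h3:4  h4:4  h5:2  h6:5 ⇒ 5.
Reduction 11 − 5 = 6.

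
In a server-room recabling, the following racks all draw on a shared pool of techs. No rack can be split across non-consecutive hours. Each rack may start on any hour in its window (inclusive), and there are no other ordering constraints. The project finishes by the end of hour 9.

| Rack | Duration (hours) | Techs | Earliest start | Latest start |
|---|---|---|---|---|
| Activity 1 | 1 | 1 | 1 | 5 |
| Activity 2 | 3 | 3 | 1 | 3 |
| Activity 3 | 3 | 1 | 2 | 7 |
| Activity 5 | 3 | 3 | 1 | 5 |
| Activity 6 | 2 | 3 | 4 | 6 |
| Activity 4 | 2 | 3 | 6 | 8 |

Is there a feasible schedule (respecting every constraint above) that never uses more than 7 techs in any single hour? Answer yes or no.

Schedule Activity 1@1, Activity 2@1, Activity 3@2, Activity 5@4, Activity 6@5, Activity 4@7: h1:4  h2:4  h3:4  h4:4  h5:6  h6:6  h7:3  h8:3  h9:0 — peak 6 ≤ 7.

yes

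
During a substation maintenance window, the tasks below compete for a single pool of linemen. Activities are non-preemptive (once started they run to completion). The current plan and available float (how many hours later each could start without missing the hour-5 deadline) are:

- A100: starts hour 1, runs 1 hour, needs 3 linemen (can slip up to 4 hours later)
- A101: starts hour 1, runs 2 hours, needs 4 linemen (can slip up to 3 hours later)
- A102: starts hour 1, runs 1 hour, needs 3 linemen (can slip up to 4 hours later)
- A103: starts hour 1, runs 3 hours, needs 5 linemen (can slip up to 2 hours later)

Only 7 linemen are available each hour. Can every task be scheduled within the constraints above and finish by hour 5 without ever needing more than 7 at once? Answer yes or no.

yes

Schedule A100@1, A101@1, A102@2, A103@3: h1:7  h2:7  h3:5  h4:5  h5:5 — peak 7 ≤ 7.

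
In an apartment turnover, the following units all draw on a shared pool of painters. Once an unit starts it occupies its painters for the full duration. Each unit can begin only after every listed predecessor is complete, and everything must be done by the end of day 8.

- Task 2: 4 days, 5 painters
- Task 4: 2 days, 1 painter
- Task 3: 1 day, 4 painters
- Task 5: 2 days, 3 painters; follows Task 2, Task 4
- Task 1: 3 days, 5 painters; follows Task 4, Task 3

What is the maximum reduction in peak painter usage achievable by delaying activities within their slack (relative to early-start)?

Early-start peak: d1:10  d2:6  d3:10  d4:10  d5:8  d6:3  d7:0  d8:0 ⇒ 10.
Leveled (Task 2@1, Task 4@1, Task 3@5, Task 5@5, Task 1@6): d1:6  d2:6  d3:5  d4:5  d5:7  d6:8  d7:5  d8:5 ⇒ 8.
Reduction 10 − 8 = 2.

2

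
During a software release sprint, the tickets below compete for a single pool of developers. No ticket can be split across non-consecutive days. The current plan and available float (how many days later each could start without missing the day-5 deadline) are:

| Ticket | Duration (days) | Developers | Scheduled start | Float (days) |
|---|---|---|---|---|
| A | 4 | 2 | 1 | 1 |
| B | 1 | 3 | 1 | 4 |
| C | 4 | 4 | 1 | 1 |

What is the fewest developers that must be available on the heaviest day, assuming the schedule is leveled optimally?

Early-start (A@1, B@1, C@1) gives peak 9: d1:9  d2:6  d3:6  d4:6  d5:0.
Shift C→2.
Schedule A@1, B@1, C@2: d1:5  d2:6  d3:6  d4:6  d5:4 — peak 6.
Total developer-days = 27 over 5 days ⇒ peak ≥ ⌈27/5⌉ = 6, so 6 is optimal.

6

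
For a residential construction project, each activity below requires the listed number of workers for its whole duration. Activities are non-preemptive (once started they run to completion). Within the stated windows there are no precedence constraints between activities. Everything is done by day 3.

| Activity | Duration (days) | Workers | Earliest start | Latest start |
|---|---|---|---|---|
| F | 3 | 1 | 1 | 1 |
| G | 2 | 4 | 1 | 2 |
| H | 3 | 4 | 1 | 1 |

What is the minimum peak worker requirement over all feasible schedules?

Schedule F@1, G@1, H@1: d1:9  d2:9  d3:5 — peak 9.
No arrangement of the 2 feasible schedules does better.

9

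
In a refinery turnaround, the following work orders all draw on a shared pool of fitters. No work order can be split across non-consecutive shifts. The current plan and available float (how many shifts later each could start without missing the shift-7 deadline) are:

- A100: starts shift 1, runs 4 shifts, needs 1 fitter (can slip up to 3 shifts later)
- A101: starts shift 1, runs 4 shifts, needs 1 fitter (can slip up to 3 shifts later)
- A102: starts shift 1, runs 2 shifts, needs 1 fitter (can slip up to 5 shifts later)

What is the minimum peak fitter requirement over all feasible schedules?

2

Early-start (A100@1, A101@1, A102@1) gives peak 3: s1:3  s2:3  s3:2  s4:2  s5:0  s6:0  s7:0.
Shift A102→5.
Schedule A100@1, A101@1, A102@5: s1:2  s2:2  s3:2  s4:2  s5:1  s6:1  s7:0 — peak 2.
Total fitter-shifts = 10 over 7 shifts ⇒ peak ≥ ⌈10/7⌉ = 2, so 2 is optimal.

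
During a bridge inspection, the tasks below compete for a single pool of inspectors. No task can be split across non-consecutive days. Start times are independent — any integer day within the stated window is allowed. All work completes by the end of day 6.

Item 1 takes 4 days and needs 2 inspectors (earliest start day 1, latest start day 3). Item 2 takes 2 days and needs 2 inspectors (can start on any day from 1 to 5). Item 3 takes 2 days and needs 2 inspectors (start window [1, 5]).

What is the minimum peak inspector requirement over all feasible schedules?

4

Early-start (Item 1@1, Item 2@1, Item 3@1) gives peak 6: d1:6  d2:6  d3:2  d4:2  d5:0  d6:0.
Shift Item 3→3.
Schedule Item 1@1, Item 2@1, Item 3@3: d1:4  d2:4  d3:4  d4:4  d5:0  d6:0 — peak 4.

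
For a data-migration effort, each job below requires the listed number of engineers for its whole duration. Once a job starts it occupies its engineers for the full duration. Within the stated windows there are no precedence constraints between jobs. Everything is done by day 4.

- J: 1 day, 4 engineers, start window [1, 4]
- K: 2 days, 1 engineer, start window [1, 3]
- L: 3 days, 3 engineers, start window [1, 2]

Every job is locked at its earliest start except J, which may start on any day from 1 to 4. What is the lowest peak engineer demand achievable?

J@1: d1:8  d2:4  d3:3  d4:0 → peak 8
J@2: d1:4  d2:8  d3:3  d4:0 → peak 8
J@3: d1:4  d2:4  d3:7  d4:0 → peak 7
J@4: d1:4  d2:4  d3:3  d4:4 → peak 4
Best is J@4, peak 4.

4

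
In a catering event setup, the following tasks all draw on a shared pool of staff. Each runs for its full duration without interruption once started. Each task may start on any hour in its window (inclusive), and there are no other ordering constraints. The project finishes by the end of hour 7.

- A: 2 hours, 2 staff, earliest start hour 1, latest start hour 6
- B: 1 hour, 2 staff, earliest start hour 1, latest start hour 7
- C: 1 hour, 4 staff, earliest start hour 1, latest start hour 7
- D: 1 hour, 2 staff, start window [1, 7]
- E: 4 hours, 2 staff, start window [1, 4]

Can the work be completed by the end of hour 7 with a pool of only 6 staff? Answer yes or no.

Schedule A@1, B@1, C@3, D@2, E@4: h1:4  h2:4  h3:4  h4:2  h5:2  h6:2  h7:2 — peak 4 ≤ 6.

yes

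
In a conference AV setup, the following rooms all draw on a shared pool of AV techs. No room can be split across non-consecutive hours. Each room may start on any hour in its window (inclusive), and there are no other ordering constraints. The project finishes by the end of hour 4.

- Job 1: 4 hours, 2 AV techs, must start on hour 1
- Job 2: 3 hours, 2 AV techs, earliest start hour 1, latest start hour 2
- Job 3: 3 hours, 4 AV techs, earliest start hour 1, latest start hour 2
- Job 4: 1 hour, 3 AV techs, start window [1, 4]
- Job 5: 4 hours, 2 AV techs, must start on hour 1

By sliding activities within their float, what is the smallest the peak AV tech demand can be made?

10

Early-start (Job 1@1, Job 2@1, Job 3@1, Job 4@1, Job 5@1) gives peak 13: h1:13  h2:10  h3:10  h4:4.
Shift Job 4→4.
Schedule Job 1@1, Job 2@1, Job 3@1, Job 4@4, Job 5@1: h1:10  h2:10  h3:10  h4:7 — peak 10.
Total AV tech-hours = 37 over 4 hours ⇒ peak ≥ ⌈37/4⌉ = 10, so 10 is optimal.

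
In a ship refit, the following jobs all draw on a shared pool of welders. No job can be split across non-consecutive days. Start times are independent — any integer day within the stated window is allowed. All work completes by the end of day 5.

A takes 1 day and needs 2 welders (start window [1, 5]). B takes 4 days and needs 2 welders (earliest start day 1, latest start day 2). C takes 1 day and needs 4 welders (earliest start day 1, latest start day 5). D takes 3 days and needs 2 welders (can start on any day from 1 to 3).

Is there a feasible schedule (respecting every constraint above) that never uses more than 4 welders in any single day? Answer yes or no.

yes

Schedule A@1, B@1, C@5, D@2: d1:4  d2:4  d3:4  d4:4  d5:4 — peak 4 ≤ 4.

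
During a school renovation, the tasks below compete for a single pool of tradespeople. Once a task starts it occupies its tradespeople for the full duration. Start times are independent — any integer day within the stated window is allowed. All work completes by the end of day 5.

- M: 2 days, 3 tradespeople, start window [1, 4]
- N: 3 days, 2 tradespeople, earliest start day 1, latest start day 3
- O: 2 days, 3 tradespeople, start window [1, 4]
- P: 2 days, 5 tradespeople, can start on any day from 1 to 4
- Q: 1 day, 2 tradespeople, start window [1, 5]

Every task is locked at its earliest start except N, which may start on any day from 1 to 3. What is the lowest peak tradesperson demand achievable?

N@1: d1:15  d2:13  d3:2  d4:0  d5:0 → peak 15
N@2: d1:13  d2:13  d3:2  d4:2  d5:0 → peak 13
N@3: d1:13  d2:11  d3:2  d4:2  d5:2 → peak 13
Best is N@2, peak 13.

13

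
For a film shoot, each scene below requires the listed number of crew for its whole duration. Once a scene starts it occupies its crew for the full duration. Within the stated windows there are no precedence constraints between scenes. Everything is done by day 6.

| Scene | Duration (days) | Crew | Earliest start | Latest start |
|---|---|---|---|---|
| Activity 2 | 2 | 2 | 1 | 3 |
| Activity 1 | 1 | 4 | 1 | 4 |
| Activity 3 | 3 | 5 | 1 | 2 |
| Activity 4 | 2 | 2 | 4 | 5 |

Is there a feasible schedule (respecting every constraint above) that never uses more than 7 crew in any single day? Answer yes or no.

yes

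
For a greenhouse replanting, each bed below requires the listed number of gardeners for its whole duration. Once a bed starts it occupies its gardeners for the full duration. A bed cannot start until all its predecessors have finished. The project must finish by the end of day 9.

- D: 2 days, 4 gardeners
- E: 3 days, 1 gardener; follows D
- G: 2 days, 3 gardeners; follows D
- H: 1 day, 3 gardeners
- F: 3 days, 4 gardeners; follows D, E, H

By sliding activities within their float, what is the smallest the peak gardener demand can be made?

Early-start (D@1, E@3, G@3, H@1, F@6) gives peak 7: d1:7  d2:4  d3:4  d4:4  d5:1  d6:4  d7:4  d8:4  d9:0.
Shift H→5.
Schedule D@1, E@3, G@3, H@5, F@6: d1:4  d2:4  d3:4  d4:4  d5:4  d6:4  d7:4  d8:4  d9:0 — peak 4.
Total gardener-days = 32 over 9 days ⇒ peak ≥ ⌈32/9⌉ = 4, so 4 is optimal.

4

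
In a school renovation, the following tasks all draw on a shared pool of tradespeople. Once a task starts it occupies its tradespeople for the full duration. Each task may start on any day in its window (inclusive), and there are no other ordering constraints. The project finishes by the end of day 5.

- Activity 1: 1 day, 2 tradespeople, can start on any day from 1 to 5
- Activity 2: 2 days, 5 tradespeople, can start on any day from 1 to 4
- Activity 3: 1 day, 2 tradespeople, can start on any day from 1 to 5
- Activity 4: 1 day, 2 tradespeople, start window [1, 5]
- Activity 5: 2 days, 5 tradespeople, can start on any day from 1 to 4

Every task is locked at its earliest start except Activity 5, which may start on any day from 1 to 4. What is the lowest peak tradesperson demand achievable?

Activity 5@1: d1:16  d2:10  d3:0  d4:0  d5:0 → peak 16
Activity 5@2: d1:11  d2:10  d3:5  d4:0  d5:0 → peak 11
Activity 5@3: d1:11  d2:5  d3:5  d4:5  d5:0 → peak 11
Activity 5@4: d1:11  d2:5  d3:0  d4:5  d5:5 → peak 11
Best is Activity 5@2, peak 11.

11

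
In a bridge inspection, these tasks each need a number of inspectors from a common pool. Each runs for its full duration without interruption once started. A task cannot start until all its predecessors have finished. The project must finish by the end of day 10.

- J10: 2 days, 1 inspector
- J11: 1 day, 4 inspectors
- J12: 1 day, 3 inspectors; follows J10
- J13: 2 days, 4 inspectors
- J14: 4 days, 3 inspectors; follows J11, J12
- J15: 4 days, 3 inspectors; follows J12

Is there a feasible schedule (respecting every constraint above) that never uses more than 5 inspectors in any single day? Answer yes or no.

no

The minimum achievable peak is 6; 5 < 6, so no feasible schedule stays within the cap.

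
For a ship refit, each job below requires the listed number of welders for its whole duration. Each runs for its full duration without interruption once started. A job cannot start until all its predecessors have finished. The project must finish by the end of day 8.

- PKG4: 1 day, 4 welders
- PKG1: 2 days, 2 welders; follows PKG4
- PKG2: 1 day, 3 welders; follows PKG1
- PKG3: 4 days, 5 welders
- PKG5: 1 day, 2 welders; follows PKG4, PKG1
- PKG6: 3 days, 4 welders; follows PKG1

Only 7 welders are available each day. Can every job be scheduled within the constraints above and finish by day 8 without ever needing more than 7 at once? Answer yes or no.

Schedule PKG4@1, PKG1@2, PKG2@6, PKG3@2, PKG5@4, PKG6@6: d1:4  d2:7  d3:7  d4:7  d5:5  d6:7  d7:4  d8:4 — peak 7 ≤ 7.

yes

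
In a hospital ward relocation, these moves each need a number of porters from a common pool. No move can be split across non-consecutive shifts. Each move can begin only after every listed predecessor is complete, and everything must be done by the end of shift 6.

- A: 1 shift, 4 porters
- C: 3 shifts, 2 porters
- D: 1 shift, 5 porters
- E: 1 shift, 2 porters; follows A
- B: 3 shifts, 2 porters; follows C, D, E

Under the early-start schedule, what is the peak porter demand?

Early-start schedule: A@1, C@1, D@1, E@2, B@4.
Load per shift: shift 1: 11, shift 2: 4, shift 3: 2, shift 4: 2, shift 5: 2, shift 6: 2.
Peak is 11.

11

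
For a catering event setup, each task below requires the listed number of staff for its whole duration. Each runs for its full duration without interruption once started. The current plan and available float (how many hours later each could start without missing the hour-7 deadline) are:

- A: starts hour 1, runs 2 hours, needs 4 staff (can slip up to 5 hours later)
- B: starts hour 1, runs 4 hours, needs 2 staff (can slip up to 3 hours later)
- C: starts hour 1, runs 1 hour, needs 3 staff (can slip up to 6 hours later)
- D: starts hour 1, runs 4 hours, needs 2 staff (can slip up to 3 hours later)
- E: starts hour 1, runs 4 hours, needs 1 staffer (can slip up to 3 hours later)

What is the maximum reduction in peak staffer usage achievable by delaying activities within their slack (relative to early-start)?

7

Early-start peak: h1:12  h2:9  h3:5  h4:5  h5:0  h6:0  h7:0 ⇒ 12.
Leveled (A@1, B@3, C@3, D@4, E@4): h1:4  h2:4  h3:5  h4:5  h5:5  h6:5  h7:3 ⇒ 5.
Reduction 12 − 5 = 7.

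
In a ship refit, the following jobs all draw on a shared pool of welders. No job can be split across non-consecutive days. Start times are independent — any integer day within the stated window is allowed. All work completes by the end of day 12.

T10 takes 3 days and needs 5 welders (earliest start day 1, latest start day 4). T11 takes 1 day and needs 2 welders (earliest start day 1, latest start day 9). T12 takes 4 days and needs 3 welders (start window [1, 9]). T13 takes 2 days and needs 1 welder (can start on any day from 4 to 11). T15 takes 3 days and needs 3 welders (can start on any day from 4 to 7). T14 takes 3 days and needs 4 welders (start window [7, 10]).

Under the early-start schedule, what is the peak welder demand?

Early-start schedule: T10@1, T11@1, T12@1, T13@4, T15@4, T14@7.
Load per day: day 1: 10, day 2: 8, day 3: 8, day 4: 7, day 5: 4, day 6: 3, day 7: 4, day 8: 4, day 9: 4, day 10: 0, day 11: 0, day 12: 0.
Peak is 10.

10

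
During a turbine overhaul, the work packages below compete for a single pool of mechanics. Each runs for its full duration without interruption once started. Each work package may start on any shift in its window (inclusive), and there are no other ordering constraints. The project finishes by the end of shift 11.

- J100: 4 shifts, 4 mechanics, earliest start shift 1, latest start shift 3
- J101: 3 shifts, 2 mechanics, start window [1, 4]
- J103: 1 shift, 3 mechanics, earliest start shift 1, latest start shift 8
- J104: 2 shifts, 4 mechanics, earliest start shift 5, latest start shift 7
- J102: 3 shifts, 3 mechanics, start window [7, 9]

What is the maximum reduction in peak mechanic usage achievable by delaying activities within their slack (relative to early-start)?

3

Early-start peak: s1:9  s2:6  s3:6  s4:4  s5:4  s6:4  s7:3  s8:3  s9:3  s10:0  s11:0 ⇒ 9.
Leveled (J100@1, J101@1, J103@5, J104@6, J102@8): s1:6  s2:6  s3:6  s4:4  s5:3  s6:4  s7:4  s8:3  s9:3  s10:3  s11:0 ⇒ 6.
Reduction 9 − 6 = 3.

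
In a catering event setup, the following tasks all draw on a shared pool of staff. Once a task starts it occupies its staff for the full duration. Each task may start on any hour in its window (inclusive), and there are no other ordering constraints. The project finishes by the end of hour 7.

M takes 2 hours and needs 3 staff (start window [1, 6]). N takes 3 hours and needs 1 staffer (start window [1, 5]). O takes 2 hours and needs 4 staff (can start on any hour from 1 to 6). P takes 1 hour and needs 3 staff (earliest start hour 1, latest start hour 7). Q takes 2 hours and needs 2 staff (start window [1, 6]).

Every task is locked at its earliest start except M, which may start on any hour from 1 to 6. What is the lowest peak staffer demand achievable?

10

M@1: h1:13  h2:10  h3:1  h4:0  h5:0  h6:0  h7:0 → peak 13
M@2: h1:10  h2:10  h3:4  h4:0  h5:0  h6:0  h7:0 → peak 10
M@3: h1:10  h2:7  h3:4  h4:3  h5:0  h6:0  h7:0 → peak 10
M@4: h1:10  h2:7  h3:1  h4:3  h5:3  h6:0  h7:0 → peak 10
M@5: h1:10  h2:7  h3:1  h4:0  h5:3  h6:3  h7:0 → peak 10
M@6: h1:10  h2:7  h3:1  h4:0  h5:0  h6:3  h7:3 → peak 10
Best is M@2, peak 10.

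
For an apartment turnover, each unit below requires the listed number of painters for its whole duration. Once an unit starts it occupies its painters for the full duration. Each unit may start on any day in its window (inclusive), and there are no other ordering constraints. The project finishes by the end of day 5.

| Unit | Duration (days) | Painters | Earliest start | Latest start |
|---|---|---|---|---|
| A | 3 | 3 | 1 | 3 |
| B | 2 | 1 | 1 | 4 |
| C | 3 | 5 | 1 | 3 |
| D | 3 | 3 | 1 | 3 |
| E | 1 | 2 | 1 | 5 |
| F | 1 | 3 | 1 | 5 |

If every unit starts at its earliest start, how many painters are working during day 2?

At early start, day 2 has: A, B, C, D.
Demand: 3 + 1 + 5 + 3 = 12.

12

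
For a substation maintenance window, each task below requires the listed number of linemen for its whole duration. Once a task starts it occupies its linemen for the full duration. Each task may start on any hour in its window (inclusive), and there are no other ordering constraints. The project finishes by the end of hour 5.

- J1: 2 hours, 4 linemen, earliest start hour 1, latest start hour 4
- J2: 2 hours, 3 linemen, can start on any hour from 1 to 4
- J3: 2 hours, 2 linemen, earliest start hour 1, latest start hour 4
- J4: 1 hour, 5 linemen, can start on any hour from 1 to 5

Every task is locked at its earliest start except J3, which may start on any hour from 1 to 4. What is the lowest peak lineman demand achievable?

12

J3@1: h1:14  h2:9  h3:0  h4:0  h5:0 → peak 14
J3@2: h1:12  h2:9  h3:2  h4:0  h5:0 → peak 12
J3@3: h1:12  h2:7  h3:2  h4:2  h5:0 → peak 12
J3@4: h1:12  h2:7  h3:0  h4:2  h5:2 → peak 12
Best is J3@2, peak 12.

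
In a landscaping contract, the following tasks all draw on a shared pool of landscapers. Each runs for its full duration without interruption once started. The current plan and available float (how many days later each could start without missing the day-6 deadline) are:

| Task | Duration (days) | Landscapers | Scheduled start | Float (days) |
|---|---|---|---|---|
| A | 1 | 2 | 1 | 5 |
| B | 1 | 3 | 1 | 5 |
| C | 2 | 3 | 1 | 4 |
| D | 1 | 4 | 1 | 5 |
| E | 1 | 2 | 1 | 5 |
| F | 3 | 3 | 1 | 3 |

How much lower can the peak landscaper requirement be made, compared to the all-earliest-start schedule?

11

Early-start peak: d1:17  d2:6  d3:3  d4:0  d5:0  d6:0 ⇒ 17.
Leveled (A@1, B@1, C@2, D@5, E@4, F@2): d1:5  d2:6  d3:6  d4:5  d5:4  d6:0 ⇒ 6.
Reduction 17 − 6 = 11.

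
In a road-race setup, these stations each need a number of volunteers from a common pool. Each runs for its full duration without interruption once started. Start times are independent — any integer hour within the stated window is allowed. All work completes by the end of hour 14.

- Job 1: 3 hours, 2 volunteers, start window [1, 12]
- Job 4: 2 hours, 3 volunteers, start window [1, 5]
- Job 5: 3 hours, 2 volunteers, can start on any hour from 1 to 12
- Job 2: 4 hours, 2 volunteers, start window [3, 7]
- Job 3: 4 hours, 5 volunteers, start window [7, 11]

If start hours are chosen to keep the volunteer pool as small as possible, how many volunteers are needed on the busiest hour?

5

Early-start (Job 1@1, Job 4@1, Job 5@1, Job 2@3, Job 3@7) gives peak 7: h1:7  h2:7  h3:6  h4:2  h5:2  h6:2  h7:5  h8:5  h9:5  h10:5  h11:0  h12:0  h13:0  h14:0.
Shift Job 5→3, Job 2→4, Job 3→8.
Schedule Job 1@1, Job 4@1, Job 5@3, Job 2@4, Job 3@8: h1:5  h2:5  h3:4  h4:4  h5:4  h6:2  h7:2  h8:5  h9:5  h10:5  h11:5  h12:0  h13:0  h14:0 — peak 5.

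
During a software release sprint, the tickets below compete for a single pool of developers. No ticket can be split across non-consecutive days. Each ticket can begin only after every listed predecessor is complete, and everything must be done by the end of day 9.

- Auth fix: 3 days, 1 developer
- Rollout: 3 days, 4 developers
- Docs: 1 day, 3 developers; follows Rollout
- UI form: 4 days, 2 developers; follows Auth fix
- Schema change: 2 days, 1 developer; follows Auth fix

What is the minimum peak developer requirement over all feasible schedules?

Early-start (Auth fix@1, Rollout@1, Docs@4, UI form@4, Schema change@4) gives peak 6: d1:5  d2:5  d3:5  d4:6  d5:3  d6:2  d7:2  d8:0  d9:0.
Shift Schema change→5.
Schedule Auth fix@1, Rollout@1, Docs@4, UI form@4, Schema change@5: d1:5  d2:5  d3:5  d4:5  d5:3  d6:3  d7:2  d8:0  d9:0 — peak 5.

5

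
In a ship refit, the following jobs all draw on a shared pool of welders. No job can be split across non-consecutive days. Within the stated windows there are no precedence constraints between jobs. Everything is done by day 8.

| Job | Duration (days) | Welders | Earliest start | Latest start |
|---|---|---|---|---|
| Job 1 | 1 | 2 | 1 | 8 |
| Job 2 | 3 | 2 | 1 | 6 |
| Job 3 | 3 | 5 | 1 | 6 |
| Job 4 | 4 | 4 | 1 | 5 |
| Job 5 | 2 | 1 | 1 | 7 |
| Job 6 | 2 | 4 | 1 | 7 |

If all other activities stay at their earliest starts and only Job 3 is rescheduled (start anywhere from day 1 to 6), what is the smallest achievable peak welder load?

Job 3@1: d1:18  d2:16  d3:11  d4:4  d5:0  d6:0  d7:0  d8:0 → peak 18
Job 3@2: d1:13  d2:16  d3:11  d4:9  d5:0  d6:0  d7:0  d8:0 → peak 16
Job 3@3: d1:13  d2:11  d3:11  d4:9  d5:5  d6:0  d7:0  d8:0 → peak 13
Job 3@4: d1:13  d2:11  d3:6  d4:9  d5:5  d6:5  d7:0  d8:0 → peak 13
Job 3@5: d1:13  d2:11  d3:6  d4:4  d5:5  d6:5  d7:5  d8:0 → peak 13
Job 3@6: d1:13  d2:11  d3:6  d4:4  d5:0  d6:5  d7:5  d8:5 → peak 13
Best is Job 3@3, peak 13.

13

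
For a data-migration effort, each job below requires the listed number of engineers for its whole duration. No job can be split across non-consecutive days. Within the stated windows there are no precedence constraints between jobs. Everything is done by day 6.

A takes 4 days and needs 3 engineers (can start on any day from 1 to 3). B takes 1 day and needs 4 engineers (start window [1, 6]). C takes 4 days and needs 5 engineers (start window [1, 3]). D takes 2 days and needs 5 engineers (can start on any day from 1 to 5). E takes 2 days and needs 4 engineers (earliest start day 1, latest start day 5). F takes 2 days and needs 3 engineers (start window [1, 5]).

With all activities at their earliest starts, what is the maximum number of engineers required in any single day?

Early-start schedule: A@1, B@1, C@1, D@1, E@1, F@1.
Load per day: day 1: 24, day 2: 20, day 3: 8, day 4: 8, day 5: 0, day 6: 0.
Peak is 24.

24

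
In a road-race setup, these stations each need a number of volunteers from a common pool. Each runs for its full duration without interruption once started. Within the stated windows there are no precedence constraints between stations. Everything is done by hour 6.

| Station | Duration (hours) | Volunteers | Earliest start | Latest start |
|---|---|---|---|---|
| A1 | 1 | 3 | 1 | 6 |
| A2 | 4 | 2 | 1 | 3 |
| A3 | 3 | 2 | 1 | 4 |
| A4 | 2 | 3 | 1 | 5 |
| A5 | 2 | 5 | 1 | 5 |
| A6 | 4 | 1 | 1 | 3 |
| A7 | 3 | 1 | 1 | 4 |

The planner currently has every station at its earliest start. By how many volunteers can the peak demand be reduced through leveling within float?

10

Early-start peak: h1:17  h2:14  h3:6  h4:3  h5:0  h6:0 ⇒ 17.
Leveled (A1@1, A2@1, A3@4, A4@2, A5@5, A6@1, A7@1): h1:7  h2:7  h3:7  h4:5  h5:7  h6:7 ⇒ 7.
Reduction 17 − 7 = 10.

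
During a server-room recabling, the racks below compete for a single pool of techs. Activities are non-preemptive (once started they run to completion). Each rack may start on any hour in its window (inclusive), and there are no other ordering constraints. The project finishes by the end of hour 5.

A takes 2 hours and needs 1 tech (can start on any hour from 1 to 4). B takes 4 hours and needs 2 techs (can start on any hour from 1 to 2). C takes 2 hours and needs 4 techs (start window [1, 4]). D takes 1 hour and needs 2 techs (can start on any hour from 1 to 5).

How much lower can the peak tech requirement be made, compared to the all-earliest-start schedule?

Early-start peak: h1:9  h2:7  h3:2  h4:2  h5:0 ⇒ 9.
Leveled (A@1, B@1, C@3, D@1): h1:5  h2:3  h3:6  h4:6  h5:0 ⇒ 6.
Reduction 9 − 6 = 3.

3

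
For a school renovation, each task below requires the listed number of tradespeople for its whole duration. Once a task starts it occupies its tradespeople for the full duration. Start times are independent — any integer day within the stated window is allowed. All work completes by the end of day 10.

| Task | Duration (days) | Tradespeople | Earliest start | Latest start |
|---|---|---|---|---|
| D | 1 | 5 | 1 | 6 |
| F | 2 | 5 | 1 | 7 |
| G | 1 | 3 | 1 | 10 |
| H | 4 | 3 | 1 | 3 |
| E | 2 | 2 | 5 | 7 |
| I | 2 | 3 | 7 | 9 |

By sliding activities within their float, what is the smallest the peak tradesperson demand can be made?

Early-start (D@1, F@1, G@1, H@1, E@5, I@7) gives peak 16: d1:16  d2:8  d3:3  d4:3  d5:2  d6:2  d7:3  d8:3  d9:0  d10:0.
Shift F→7, G→2, H→3, I→9.
Schedule D@1, F@7, G@2, H@3, E@5, I@9: d1:5  d2:3  d3:3  d4:3  d5:5  d6:5  d7:5  d8:5  d9:3  d10:3 — peak 5.

5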